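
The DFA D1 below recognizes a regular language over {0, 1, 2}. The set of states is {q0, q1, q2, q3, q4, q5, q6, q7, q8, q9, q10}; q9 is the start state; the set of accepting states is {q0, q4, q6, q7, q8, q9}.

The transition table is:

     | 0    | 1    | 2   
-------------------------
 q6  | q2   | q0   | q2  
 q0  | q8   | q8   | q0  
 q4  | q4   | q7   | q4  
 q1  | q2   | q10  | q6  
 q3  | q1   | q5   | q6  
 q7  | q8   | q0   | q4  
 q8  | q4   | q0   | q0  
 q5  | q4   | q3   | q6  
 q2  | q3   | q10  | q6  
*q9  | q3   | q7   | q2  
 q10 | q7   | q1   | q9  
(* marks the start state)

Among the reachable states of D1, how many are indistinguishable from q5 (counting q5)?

2

Start with accepting vs non-accepting: {q0,q4,q6,q7,q8,q9} | {q1,q2,q3,q5,q10}.
Split {q0,q4,q6,q7,q8,q9} by δ(·,0) → {q0,q4,q7,q8} and {q6,q9}.
Split {q1,q2,q3,q5,q10} by δ(·,0) → {q1,q2,q3} and {q5,q10}.
No further refinement is possible. Final partition (4 blocks): {q0,q4,q7,q8} | {q1,q2,q3} | {q6,q9} | {q5,q10}.
State q5 belongs to the block {q5,q10}, which has 2 states.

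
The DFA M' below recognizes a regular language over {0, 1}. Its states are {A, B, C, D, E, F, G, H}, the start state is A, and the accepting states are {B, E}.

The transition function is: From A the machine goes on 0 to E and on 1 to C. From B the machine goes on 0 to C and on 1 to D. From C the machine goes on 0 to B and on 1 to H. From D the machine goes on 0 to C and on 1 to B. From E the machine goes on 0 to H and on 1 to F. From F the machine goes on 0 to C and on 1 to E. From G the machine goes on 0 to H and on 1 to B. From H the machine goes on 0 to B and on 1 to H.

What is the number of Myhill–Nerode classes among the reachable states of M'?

3

States {G} cannot be reached from the start state, so discard them.
Initial partition by acceptance: {B,E} | {A,C,D,F,H}.
On input 0, block {A,C,D,F,H} splits into {A,C,H} and {D,F}.
Stable partition: {B,E} | {A,C,H} | {D,F} — 3 equivalence classes.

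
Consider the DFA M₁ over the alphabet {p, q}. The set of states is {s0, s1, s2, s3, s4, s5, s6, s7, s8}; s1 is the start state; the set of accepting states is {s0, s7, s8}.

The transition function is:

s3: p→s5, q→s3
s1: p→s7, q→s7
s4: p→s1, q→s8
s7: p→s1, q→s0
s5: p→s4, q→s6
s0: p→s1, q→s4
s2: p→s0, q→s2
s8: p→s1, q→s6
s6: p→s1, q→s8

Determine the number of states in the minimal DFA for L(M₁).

4

States {s2,s3,s5} cannot be reached from the start state, so discard them.
P0 = {s0,s7,s8} | {s1,s4,s6}.
On input q, block {s0,s7,s8} splits into {s0,s8} and {s7}.
On input p, block {s1,s4,s6} splits into {s4,s6} and {s1}.
No further refinement is possible. Final partition (4 blocks): {s0,s8} | {s4,s6} | {s7} | {s1}.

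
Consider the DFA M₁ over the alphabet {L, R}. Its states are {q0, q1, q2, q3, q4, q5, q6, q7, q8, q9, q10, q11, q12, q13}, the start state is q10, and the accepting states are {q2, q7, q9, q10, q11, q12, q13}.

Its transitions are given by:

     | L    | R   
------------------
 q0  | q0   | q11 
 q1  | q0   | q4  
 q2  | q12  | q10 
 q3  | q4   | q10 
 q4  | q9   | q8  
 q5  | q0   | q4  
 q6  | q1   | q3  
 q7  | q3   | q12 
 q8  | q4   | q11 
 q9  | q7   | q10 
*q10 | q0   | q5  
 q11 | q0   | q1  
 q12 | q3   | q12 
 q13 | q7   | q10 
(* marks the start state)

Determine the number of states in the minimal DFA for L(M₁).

Reachable states from the start: {q0,q1,q3,q4,q5,q7,q8,q9,q10,q11,q12}. Unreachable: {q2,q6,q13} — drop them.
Initial partition by acceptance: {q7,q9,q10,q11,q12} | {q0,q1,q3,q4,q5,q8}.
Refine {q7,q9,q10,q11,q12} on symbol L: members go to different blocks, giving {q7,q10,q11,q12} and {q9}.
On input R, block {q7,q10,q11,q12} splits into {q7,q12} and {q10,q11}.
Refine {q0,q1,q3,q4,q5,q8} on symbol L: members go to different blocks, giving {q0,q1,q3,q5,q8} and {q4}.
Refine {q0,q1,q3,q5,q8} on symbol L: members go to different blocks, giving {q0,q1,q5} and {q3,q8}.
On input R, block {q0,q1,q5} splits into {q1,q5} and {q0}.
The partition is now stable with 7 blocks: {q7,q12} | {q1,q5} | {q9} | {q10,q11} | {q4} | {q3,q8} | {q0}.

7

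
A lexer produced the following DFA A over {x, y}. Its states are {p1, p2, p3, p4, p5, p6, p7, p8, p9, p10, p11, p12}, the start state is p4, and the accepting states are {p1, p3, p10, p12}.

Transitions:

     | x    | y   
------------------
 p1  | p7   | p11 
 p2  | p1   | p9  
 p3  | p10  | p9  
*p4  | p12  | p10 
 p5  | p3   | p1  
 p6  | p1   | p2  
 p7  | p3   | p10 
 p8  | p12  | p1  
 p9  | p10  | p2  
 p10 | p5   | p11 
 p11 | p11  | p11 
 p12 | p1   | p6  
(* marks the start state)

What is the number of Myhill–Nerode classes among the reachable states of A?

5

First remove the unreachable states {p8}; 11 states remain.
Start with accepting vs non-accepting: {p1,p3,p10,p12} | {p2,p4,p5,p6,p7,p9,p11}.
Refine {p1,p3,p10,p12} on symbol x: members go to different blocks, giving {p1,p10} and {p3,p12}.
On input x, block {p2,p4,p5,p6,p7,p9,p11} splits into {p2,p6,p9} and {p4,p5,p7} and {p11}.
Stable partition: {p1,p10} | {p2,p6,p9} | {p3,p12} | {p4,p5,p7} | {p11} — 5 equivalence classes.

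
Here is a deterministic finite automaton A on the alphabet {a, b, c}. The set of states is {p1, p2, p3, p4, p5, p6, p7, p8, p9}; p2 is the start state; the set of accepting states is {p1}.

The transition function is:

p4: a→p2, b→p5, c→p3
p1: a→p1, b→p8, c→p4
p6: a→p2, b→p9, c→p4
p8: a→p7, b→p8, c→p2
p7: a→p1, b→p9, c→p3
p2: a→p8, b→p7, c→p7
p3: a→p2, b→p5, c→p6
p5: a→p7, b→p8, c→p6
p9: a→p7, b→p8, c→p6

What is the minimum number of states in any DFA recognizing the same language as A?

6

All states are reachable from the start state.
Start with accepting vs non-accepting: {p1} | {p2,p3,p4,p5,p6,p7,p8,p9}.
On input a, block {p2,p3,p4,p5,p6,p7,p8,p9} splits into {p2,p3,p4,p5,p6,p8,p9} and {p7}.
Refine {p2,p3,p4,p5,p6,p8,p9} on symbol a: members go to different blocks, giving {p2,p3,p4,p6} and {p5,p8,p9}.
On input a, block {p2,p3,p4,p6} splits into {p3,p4,p6} and {p2}.
Split {p5,p8,p9} by δ(·,c) → {p5,p9} and {p8}.
No further refinement is possible. Final partition (6 blocks): {p1} | {p3,p4,p6} | {p7} | {p5,p9} | {p2} | {p8}.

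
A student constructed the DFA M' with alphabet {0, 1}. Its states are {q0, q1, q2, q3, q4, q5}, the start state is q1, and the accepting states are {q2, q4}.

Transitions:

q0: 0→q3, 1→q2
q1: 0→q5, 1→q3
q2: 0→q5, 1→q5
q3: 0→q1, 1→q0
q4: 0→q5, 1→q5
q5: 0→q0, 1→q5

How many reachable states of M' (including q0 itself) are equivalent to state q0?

First remove the unreachable states {q4}; 5 states remain.
Initial partition by acceptance: {q2} | {q0,q1,q3,q5}.
On input 1, block {q0,q1,q3,q5} splits into {q1,q3,q5} and {q0}.
Split {q1,q3,q5} by δ(·,0) → {q1,q3} and {q5}.
Split {q1,q3} by δ(·,0) → {q1} and {q3}.
No further refinement is possible. Final partition (5 blocks): {q2} | {q1} | {q0} | {q5} | {q3}.
State q0 belongs to the block {q0}, which has 1 states.

1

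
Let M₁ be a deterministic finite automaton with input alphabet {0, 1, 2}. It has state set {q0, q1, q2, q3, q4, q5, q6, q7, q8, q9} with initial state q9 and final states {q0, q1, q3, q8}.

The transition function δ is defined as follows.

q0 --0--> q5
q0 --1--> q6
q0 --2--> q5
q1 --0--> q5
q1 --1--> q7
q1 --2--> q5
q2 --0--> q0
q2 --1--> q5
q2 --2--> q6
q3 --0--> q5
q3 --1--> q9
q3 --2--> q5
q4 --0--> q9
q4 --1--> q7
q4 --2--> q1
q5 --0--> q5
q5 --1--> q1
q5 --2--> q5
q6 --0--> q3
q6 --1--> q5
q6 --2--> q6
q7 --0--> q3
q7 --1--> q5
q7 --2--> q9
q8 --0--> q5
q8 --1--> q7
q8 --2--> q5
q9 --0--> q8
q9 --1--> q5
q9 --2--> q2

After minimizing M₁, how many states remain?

3

Reachable states from the start: {q0,q1,q2,q3,q5,q6,q7,q8,q9}. Unreachable: {q4} — drop them.
Start with accepting vs non-accepting: {q0,q1,q3,q8} | {q2,q5,q6,q7,q9}.
Split {q2,q5,q6,q7,q9} by δ(·,0) → {q2,q6,q7,q9} and {q5}.
Stable partition: {q0,q1,q3,q8} | {q2,q6,q7,q9} | {q5} — 3 equivalence classes.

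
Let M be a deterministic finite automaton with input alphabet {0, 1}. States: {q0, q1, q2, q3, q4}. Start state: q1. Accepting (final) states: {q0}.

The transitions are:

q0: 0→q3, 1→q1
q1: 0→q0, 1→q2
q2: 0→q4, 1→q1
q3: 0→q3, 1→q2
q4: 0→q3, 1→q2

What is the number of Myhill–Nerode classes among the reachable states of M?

4

P0 = {q0} | {q1,q2,q3,q4}.
On input 0, block {q1,q2,q3,q4} splits into {q2,q3,q4} and {q1}.
On input 1, block {q2,q3,q4} splits into {q3,q4} and {q2}.
The partition is now stable with 4 blocks: {q0} | {q3,q4} | {q1} | {q2}.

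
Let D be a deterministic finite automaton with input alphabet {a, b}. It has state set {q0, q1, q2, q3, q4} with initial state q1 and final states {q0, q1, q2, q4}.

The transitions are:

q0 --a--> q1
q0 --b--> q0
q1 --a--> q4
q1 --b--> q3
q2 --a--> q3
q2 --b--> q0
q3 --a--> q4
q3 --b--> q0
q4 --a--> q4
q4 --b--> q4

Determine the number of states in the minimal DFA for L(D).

States {q2} cannot be reached from the start state, so discard them.
P0 = {q0,q1,q4} | {q3}.
Refine {q0,q1,q4} on symbol b: members go to different blocks, giving {q0,q4} and {q1}.
Split {q0,q4} by δ(·,a) → {q0} and {q4}.
No further refinement is possible. Final partition (4 blocks): {q0} | {q3} | {q1} | {q4}.

4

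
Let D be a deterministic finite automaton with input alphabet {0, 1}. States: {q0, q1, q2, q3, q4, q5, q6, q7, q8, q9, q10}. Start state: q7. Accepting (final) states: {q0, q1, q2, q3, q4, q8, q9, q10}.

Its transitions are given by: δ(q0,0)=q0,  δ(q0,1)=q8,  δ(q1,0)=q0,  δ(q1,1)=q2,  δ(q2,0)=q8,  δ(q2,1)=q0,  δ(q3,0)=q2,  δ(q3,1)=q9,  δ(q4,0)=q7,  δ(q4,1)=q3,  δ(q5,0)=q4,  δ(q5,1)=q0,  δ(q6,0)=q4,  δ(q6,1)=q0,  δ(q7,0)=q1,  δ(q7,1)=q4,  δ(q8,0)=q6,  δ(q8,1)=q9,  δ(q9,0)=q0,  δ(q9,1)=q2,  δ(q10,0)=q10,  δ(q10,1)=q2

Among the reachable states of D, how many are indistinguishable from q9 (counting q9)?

2

States {q5,q10} cannot be reached from the start state, so discard them.
Initial partition by acceptance: {q0,q1,q2,q3,q4,q8,q9} | {q6,q7}.
Refine {q0,q1,q2,q3,q4,q8,q9} on symbol 0: members go to different blocks, giving {q0,q1,q2,q3,q9} and {q4,q8}.
Split {q0,q1,q2,q3,q9} by δ(·,0) → {q0,q1,q3,q9} and {q2}.
Refine {q0,q1,q3,q9} on symbol 0: members go to different blocks, giving {q0,q1,q9} and {q3}.
Refine {q0,q1,q9} on symbol 1: members go to different blocks, giving {q1,q9} and {q0}.
Split {q6,q7} by δ(·,0) → {q6} and {q7}.
Refine {q4,q8} on symbol 0: members go to different blocks, giving {q4} and {q8}.
Stable partition: {q1,q9} | {q6} | {q4} | {q2} | {q3} | {q0} | {q7} | {q8} — 8 equivalence classes.
The equivalence class containing q9 is {q1,q9}, of size 2.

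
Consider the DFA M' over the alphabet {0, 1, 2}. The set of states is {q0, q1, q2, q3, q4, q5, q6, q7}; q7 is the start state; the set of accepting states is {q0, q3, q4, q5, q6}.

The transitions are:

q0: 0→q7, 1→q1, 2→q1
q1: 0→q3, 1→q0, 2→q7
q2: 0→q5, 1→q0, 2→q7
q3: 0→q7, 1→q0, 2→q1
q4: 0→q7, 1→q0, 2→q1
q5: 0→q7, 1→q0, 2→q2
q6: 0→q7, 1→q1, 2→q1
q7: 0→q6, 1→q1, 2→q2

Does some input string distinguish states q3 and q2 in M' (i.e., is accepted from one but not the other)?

Yes

Reachable states from the start: {q0,q1,q2,q3,q5,q6,q7}. Unreachable: {q4} — drop them.
Initial partition by acceptance: {q0,q3,q5,q6} | {q1,q2,q7}.
Split {q0,q3,q5,q6} by δ(·,1) → {q0,q6} and {q3,q5}.
Refine {q1,q2,q7} on symbol 0: members go to different blocks, giving {q1,q2} and {q7}.
The partition is now stable with 4 blocks: {q0,q6} | {q1,q2} | {q3,q5} | {q7}.
q3 and q2 end up in different blocks, so they are distinguishable. For instance, the string 'ε' is accepted from only q3.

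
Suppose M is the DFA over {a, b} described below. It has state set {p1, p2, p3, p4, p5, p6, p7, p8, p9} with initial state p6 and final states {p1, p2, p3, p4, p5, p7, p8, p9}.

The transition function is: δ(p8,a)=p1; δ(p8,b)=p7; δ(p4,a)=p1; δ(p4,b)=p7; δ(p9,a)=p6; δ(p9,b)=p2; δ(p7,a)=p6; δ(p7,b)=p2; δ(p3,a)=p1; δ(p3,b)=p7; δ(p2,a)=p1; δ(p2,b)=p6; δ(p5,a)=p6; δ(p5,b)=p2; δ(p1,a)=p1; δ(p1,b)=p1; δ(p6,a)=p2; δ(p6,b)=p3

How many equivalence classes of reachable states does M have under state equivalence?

Reachable states from the start: {p1,p2,p3,p6,p7}. Unreachable: {p4,p5,p8,p9} — drop them.
P0 = {p1,p2,p3,p7} | {p6}.
On input a, block {p1,p2,p3,p7} splits into {p1,p2,p3} and {p7}.
Split {p1,p2,p3} by δ(·,b) → {p1} and {p2} and {p3}.
Stable partition: {p1} | {p6} | {p7} | {p2} | {p3} — 5 equivalence classes.

5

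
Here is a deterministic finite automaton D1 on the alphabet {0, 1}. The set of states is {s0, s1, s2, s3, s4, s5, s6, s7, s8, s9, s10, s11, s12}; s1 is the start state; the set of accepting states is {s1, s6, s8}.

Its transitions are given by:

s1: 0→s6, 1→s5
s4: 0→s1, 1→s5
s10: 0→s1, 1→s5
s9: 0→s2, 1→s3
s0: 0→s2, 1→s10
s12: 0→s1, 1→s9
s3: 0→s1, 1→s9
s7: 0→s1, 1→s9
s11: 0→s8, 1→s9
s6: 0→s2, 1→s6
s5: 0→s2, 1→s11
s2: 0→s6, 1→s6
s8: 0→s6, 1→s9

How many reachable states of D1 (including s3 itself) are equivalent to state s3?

2

First remove the unreachable states {s0,s4,s7,s10,s12}; 8 states remain.
Start with accepting vs non-accepting: {s1,s6,s8} | {s2,s3,s5,s9,s11}.
On input 0, block {s1,s6,s8} splits into {s1,s8} and {s6}.
Split {s2,s3,s5,s9,s11} by δ(·,0) → {s3,s11} and {s5,s9} and {s2}.
Stable partition: {s1,s8} | {s3,s11} | {s6} | {s5,s9} | {s2} — 5 equivalence classes.
State s3 belongs to the block {s3,s11}, which has 2 states.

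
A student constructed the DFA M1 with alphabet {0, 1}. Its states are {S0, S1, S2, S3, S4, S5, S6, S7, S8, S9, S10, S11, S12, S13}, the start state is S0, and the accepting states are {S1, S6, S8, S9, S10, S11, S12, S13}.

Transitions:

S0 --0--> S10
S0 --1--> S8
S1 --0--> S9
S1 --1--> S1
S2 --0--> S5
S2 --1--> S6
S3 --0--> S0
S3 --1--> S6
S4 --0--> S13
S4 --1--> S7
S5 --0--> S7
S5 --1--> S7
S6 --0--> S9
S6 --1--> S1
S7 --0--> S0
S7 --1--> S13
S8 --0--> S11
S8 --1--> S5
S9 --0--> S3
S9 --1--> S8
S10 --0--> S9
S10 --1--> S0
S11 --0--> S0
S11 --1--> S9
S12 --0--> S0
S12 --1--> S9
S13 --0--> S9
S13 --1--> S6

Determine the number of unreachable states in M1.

3

BFS from S0 reaches {S0, S1, S3, S5, S6, S7, S8, S9, S10, S11, S13}; the 3 state(s) S2, S4, S12 are never visited.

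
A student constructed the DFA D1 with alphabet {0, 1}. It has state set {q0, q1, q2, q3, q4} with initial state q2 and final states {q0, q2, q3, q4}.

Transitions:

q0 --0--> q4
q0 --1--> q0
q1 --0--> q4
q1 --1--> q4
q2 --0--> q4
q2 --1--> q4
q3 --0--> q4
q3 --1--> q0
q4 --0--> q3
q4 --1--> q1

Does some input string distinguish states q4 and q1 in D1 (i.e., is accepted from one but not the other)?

Every state is reachable, so we keep all 5.
P0 = {q0,q2,q3,q4} | {q1}.
Split {q0,q2,q3,q4} by δ(·,1) → {q0,q2,q3} and {q4}.
Refine {q0,q2,q3} on symbol 1: members go to different blocks, giving {q0,q3} and {q2}.
No further refinement is possible. Final partition (4 blocks): {q0,q3} | {q1} | {q4} | {q2}.
q4 and q1 end up in different blocks, so they are distinguishable. For instance, the string 'ε' is accepted from only q4.

Yes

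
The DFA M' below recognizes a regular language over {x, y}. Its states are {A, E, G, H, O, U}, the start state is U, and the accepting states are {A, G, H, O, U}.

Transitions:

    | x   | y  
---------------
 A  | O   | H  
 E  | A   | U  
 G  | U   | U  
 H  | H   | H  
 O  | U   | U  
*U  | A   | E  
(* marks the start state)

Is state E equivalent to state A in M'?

States {G} cannot be reached from the start state, so discard them.
Initial partition by acceptance: {A,H,O,U} | {E}.
Split {A,H,O,U} by δ(·,y) → {A,H,O} and {U}.
Refine {A,H,O} on symbol x: members go to different blocks, giving {A,H} and {O}.
On input x, block {A,H} splits into {H} and {A}.
The partition is now stable with 5 blocks: {H} | {E} | {U} | {O} | {A}.
E and A end up in different blocks, so they are distinguishable. For instance, the string 'ε' is accepted from only A.

No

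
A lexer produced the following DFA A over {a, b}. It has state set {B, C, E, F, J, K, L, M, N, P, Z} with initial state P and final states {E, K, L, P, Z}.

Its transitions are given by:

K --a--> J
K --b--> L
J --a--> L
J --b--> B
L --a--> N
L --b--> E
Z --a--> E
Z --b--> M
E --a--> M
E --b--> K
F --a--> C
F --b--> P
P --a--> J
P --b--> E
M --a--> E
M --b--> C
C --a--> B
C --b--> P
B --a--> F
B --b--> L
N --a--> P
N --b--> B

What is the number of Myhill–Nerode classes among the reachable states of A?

3

States {Z} cannot be reached from the start state, so discard them.
P0 = {E,K,L,P} | {B,C,F,J,M,N}.
Refine {B,C,F,J,M,N} on symbol a: members go to different blocks, giving {J,M,N} and {B,C,F}.
Stable partition: {E,K,L,P} | {J,M,N} | {B,C,F} — 3 equivalence classes.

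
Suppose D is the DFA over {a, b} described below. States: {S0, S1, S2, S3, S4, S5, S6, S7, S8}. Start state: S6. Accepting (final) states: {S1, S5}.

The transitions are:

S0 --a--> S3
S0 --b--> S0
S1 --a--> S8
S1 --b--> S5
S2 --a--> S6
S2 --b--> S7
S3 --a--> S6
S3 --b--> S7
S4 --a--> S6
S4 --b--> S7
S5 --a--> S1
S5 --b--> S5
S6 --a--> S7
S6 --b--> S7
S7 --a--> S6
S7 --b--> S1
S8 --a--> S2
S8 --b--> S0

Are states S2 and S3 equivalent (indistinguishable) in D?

First remove the unreachable states {S4}; 8 states remain.
Initial partition by acceptance: {S1,S5} | {S0,S2,S3,S6,S7,S8}.
On input a, block {S1,S5} splits into {S1} and {S5}.
Refine {S0,S2,S3,S6,S7,S8} on symbol b: members go to different blocks, giving {S0,S2,S3,S6,S8} and {S7}.
On input a, block {S0,S2,S3,S6,S8} splits into {S0,S2,S3,S8} and {S6}.
Refine {S0,S2,S3,S8} on symbol a: members go to different blocks, giving {S0,S8} and {S2,S3}.
Stable partition: {S1} | {S0,S8} | {S5} | {S7} | {S6} | {S2,S3} — 6 equivalence classes.
S2 and S3 lie in the same block of the stable partition, so they are equivalent — no string distinguishes them.

Yes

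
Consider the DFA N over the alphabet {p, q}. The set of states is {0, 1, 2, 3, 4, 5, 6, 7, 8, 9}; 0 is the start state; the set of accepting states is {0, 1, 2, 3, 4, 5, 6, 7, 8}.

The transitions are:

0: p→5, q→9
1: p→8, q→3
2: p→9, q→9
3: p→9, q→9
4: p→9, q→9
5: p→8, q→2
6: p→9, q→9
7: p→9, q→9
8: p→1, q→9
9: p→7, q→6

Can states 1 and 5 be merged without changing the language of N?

Yes

Reachable states from the start: {0,1,2,3,5,6,7,8,9}. Unreachable: {4} — drop them.
Initial partition by acceptance: {0,1,2,3,5,6,7,8} | {9}.
Split {0,1,2,3,5,6,7,8} by δ(·,p) → {0,1,5,8} and {2,3,6,7}.
Refine {0,1,5,8} on symbol q: members go to different blocks, giving {0,8} and {1,5}.
The partition is now stable with 4 blocks: {0,8} | {9} | {2,3,6,7} | {1,5}.
1 and 5 lie in the same block of the stable partition, so they are equivalent — no string distinguishes them.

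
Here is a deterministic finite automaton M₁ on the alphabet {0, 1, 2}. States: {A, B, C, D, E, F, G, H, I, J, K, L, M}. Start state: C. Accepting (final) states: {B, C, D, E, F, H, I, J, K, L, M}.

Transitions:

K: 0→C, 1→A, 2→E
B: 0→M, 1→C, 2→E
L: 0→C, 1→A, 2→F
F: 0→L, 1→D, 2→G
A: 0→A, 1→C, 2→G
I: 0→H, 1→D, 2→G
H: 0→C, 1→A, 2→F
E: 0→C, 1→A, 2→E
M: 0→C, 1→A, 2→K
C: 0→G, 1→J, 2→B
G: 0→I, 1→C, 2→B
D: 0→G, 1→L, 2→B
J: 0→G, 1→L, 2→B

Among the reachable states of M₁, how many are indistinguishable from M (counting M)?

3

Initial partition by acceptance: {B,C,D,E,F,H,I,J,K,L,M} | {A,G}.
Split {B,C,D,E,F,H,I,J,K,L,M} by δ(·,0) → {B,E,F,H,I,K,L,M} and {C,D,J}.
Split {B,E,F,H,I,K,L,M} by δ(·,0) → {E,H,K,L,M} and {B,F,I}.
On input 2, block {E,H,K,L,M} splits into {E,K,M} and {H,L}.
Split {A,G} by δ(·,0) → {A} and {G}.
Refine {C,D,J} on symbol 1: members go to different blocks, giving {D,J} and {C}.
On input 0, block {B,F,I} splits into {F,I} and {B}.
Stable partition: {E,K,M} | {A} | {D,J} | {F,I} | {H,L} | {G} | {C} | {B} — 8 equivalence classes.
State M belongs to the block {E,K,M}, which has 3 states.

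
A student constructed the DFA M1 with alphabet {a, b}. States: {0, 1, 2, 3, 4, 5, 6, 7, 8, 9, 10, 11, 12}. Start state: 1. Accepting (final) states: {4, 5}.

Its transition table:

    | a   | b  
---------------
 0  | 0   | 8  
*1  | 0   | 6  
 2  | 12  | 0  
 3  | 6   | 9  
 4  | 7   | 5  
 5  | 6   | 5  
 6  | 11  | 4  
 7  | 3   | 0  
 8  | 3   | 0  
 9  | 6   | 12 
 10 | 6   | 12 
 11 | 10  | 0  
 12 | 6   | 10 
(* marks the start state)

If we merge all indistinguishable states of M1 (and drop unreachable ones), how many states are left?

First remove the unreachable states {2}; 12 states remain.
P0 = {4,5} | {0,1,3,6,7,8,9,10,11,12}.
On input b, block {0,1,3,6,7,8,9,10,11,12} splits into {0,1,3,7,8,9,10,11,12} and {6}.
On input a, block {4,5} splits into {4} and {5}.
Split {0,1,3,7,8,9,10,11,12} by δ(·,a) → {0,1,7,8,11} and {3,9,10,12}.
Split {0,1,7,8,11} by δ(·,a) → {7,8,11} and {0,1}.
Refine {0,1} on symbol b: members go to different blocks, giving {0} and {1}.
Stable partition: {4} | {7,8,11} | {6} | {5} | {3,9,10,12} | {0} | {1} — 7 equivalence classes.

7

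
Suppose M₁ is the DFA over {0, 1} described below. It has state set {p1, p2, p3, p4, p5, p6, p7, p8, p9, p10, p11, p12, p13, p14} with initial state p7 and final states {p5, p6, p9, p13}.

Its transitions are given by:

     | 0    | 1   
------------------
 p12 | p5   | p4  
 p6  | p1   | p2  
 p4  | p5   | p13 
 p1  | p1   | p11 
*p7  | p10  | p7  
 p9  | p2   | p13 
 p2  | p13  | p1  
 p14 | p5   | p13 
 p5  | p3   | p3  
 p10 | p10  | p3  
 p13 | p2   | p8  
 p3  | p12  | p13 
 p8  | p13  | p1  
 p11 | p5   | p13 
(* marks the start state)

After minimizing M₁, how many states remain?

First remove the unreachable states {p6,p9,p14}; 11 states remain.
Initial partition by acceptance: {p5,p13} | {p1,p2,p3,p4,p7,p8,p10,p11,p12}.
Split {p1,p2,p3,p4,p7,p8,p10,p11,p12} by δ(·,0) → {p2,p4,p8,p11,p12} and {p1,p3,p7,p10}.
Split {p5,p13} by δ(·,0) → {p5} and {p13}.
Refine {p2,p4,p8,p11,p12} on symbol 0: members go to different blocks, giving {p4,p11,p12} and {p2,p8}.
On input 1, block {p4,p11,p12} splits into {p4,p11} and {p12}.
Refine {p1,p3,p7,p10} on symbol 0: members go to different blocks, giving {p1,p7,p10} and {p3}.
On input 1, block {p1,p7,p10} splits into {p1} and {p7} and {p10}.
No further refinement is possible. Final partition (9 blocks): {p5} | {p4,p11} | {p1} | {p13} | {p2,p8} | {p12} | {p3} | {p7} | {p10}.

9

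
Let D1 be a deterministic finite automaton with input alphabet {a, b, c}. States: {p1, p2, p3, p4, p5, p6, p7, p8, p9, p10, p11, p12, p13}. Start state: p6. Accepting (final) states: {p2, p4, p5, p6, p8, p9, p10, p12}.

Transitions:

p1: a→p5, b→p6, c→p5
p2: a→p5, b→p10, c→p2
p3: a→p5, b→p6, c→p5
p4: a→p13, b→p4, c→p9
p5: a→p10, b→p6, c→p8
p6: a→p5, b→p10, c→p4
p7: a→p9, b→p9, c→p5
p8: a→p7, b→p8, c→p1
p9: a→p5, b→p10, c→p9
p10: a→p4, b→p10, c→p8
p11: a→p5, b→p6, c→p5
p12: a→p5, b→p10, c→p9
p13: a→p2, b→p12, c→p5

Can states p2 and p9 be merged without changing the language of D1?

First remove the unreachable states {p3,p11}; 11 states remain.
Initial partition by acceptance: {p2,p4,p5,p6,p8,p9,p10,p12} | {p1,p7,p13}.
On input a, block {p2,p4,p5,p6,p8,p9,p10,p12} splits into {p2,p5,p6,p9,p10,p12} and {p4,p8}.
Refine {p2,p5,p6,p9,p10,p12} on symbol a: members go to different blocks, giving {p2,p5,p6,p9,p12} and {p10}.
On input a, block {p2,p5,p6,p9,p12} splits into {p2,p6,p9,p12} and {p5}.
Refine {p2,p6,p9,p12} on symbol c: members go to different blocks, giving {p2,p9,p12} and {p6}.
On input a, block {p1,p7,p13} splits into {p7,p13} and {p1}.
On input c, block {p4,p8} splits into {p4} and {p8}.
Stable partition: {p2,p9,p12} | {p7,p13} | {p4} | {p10} | {p5} | {p6} | {p1} | {p8} — 8 equivalence classes.
p2 and p9 lie in the same block of the stable partition, so they are equivalent — no string distinguishes them.

Yes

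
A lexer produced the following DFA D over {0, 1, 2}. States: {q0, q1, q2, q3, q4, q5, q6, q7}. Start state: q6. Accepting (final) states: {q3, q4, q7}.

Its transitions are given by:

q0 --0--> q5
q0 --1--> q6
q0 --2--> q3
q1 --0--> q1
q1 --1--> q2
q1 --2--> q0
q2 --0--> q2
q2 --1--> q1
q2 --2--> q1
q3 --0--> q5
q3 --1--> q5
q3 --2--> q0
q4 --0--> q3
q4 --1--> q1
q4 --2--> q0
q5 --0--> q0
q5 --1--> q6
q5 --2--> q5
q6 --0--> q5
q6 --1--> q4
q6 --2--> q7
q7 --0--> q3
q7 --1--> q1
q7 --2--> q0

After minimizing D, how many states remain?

7

All states are reachable from the start state.
P0 = {q3,q4,q7} | {q0,q1,q2,q5,q6}.
Refine {q3,q4,q7} on symbol 0: members go to different blocks, giving {q4,q7} and {q3}.
Split {q0,q1,q2,q5,q6} by δ(·,1) → {q0,q1,q2,q5} and {q6}.
On input 1, block {q0,q1,q2,q5} splits into {q0,q5} and {q1,q2}.
Split {q0,q5} by δ(·,2) → {q0} and {q5}.
Refine {q1,q2} on symbol 2: members go to different blocks, giving {q1} and {q2}.
The partition is now stable with 7 blocks: {q4,q7} | {q0} | {q3} | {q6} | {q1} | {q5} | {q2}.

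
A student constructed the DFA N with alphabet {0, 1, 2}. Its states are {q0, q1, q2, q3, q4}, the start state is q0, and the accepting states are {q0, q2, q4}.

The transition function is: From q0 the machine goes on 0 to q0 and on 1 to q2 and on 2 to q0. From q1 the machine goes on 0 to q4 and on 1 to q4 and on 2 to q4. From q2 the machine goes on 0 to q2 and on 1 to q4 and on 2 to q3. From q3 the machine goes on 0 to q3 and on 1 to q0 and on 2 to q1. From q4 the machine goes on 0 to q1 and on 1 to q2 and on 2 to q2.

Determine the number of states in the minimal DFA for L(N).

5

Every state is reachable, so we keep all 5.
Initial partition by acceptance: {q0,q2,q4} | {q1,q3}.
Split {q0,q2,q4} by δ(·,0) → {q0,q2} and {q4}.
On input 1, block {q0,q2} splits into {q0} and {q2}.
Split {q1,q3} by δ(·,0) → {q1} and {q3}.
No further refinement is possible. Final partition (5 blocks): {q0} | {q1} | {q4} | {q2} | {q3}.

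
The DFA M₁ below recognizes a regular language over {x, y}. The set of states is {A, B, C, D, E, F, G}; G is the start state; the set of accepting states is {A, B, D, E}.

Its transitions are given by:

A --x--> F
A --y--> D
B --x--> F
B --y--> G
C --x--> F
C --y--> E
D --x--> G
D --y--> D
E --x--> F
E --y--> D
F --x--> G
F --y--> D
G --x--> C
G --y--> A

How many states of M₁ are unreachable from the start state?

BFS from G reaches {A, C, D, E, F, G}; the 1 state(s) B are never visited.

1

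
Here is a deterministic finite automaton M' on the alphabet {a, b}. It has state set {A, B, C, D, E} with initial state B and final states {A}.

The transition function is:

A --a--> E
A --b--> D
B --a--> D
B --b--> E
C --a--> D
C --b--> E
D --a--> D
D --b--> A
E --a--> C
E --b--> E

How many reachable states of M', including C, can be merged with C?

2

All states are reachable from the start state.
Initial partition by acceptance: {A} | {B,C,D,E}.
Refine {B,C,D,E} on symbol b: members go to different blocks, giving {B,C,E} and {D}.
Refine {B,C,E} on symbol a: members go to different blocks, giving {B,C} and {E}.
The partition is now stable with 4 blocks: {A} | {B,C} | {D} | {E}.
The equivalence class containing C is {B,C}, of size 2.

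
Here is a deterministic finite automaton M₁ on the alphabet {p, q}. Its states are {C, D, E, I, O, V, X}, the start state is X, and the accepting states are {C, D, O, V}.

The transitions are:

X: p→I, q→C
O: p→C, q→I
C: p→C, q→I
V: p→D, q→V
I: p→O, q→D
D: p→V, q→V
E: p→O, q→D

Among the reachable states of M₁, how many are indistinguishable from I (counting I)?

Reachable states from the start: {C,D,I,O,V,X}. Unreachable: {E} — drop them.
P0 = {C,D,O,V} | {I,X}.
On input q, block {C,D,O,V} splits into {D,V} and {C,O}.
Refine {I,X} on symbol p: members go to different blocks, giving {I} and {X}.
The partition is now stable with 4 blocks: {D,V} | {I} | {C,O} | {X}.
State I belongs to the block {I}, which has 1 states.

1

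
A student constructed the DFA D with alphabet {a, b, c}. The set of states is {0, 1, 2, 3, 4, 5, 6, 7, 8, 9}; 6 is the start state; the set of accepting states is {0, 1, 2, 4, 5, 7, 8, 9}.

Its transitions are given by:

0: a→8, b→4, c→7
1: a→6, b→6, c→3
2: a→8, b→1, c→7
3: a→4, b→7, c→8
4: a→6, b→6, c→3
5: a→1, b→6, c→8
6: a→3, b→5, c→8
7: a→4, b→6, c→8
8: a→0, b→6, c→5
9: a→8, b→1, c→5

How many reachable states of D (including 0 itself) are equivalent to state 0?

First remove the unreachable states {2,9}; 8 states remain.
Initial partition by acceptance: {0,1,4,5,7,8} | {3,6}.
Refine {0,1,4,5,7,8} on symbol a: members go to different blocks, giving {0,5,7,8} and {1,4}.
Refine {0,5,7,8} on symbol a: members go to different blocks, giving {0,8} and {5,7}.
Split {0,8} by δ(·,b) → {0} and {8}.
On input a, block {3,6} splits into {3} and {6}.
Stable partition: {0} | {3} | {1,4} | {5,7} | {8} | {6} — 6 equivalence classes.
The equivalence class containing 0 is {0}, of size 1.

1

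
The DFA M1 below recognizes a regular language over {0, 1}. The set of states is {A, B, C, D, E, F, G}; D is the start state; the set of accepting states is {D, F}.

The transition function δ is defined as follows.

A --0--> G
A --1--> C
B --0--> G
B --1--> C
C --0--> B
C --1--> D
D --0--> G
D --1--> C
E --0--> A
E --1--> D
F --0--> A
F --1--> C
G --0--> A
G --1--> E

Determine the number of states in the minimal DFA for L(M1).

States {F} cannot be reached from the start state, so discard them.
P0 = {D} | {A,B,C,E,G}.
On input 1, block {A,B,C,E,G} splits into {A,B,G} and {C,E}.
The partition is now stable with 3 blocks: {D} | {A,B,G} | {C,E}.

3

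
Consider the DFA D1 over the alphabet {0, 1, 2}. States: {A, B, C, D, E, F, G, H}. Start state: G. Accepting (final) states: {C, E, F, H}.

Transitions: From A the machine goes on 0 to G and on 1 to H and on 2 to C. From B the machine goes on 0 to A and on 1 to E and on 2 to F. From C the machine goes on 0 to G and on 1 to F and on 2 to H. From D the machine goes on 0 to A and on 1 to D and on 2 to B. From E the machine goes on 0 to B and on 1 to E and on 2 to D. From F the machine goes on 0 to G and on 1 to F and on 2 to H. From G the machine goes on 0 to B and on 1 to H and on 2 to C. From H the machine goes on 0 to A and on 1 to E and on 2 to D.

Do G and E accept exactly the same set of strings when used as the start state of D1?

No

P0 = {C,E,F,H} | {A,B,D,G}.
Split {C,E,F,H} by δ(·,2) → {C,F} and {E,H}.
On input 1, block {A,B,D,G} splits into {A,B,G} and {D}.
Stable partition: {C,F} | {A,B,G} | {E,H} | {D} — 4 equivalence classes.
G and E end up in different blocks, so they are distinguishable. For instance, the string 'ε' is accepted from only E.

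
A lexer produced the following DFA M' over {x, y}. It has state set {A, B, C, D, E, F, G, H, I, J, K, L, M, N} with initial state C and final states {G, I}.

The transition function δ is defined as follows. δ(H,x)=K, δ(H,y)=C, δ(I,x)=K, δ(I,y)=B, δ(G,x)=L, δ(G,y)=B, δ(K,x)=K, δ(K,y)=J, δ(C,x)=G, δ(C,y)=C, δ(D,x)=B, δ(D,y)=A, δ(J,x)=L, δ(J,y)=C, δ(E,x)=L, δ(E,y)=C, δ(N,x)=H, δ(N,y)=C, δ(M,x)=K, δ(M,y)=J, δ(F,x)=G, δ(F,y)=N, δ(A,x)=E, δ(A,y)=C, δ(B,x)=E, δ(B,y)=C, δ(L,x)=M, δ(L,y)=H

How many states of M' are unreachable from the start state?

5

Starting at C and following transitions, the reachable set is {B, C, E, G, H, J, K, L, M}. That leaves A, D, F, I, N unreachable — 5 in total.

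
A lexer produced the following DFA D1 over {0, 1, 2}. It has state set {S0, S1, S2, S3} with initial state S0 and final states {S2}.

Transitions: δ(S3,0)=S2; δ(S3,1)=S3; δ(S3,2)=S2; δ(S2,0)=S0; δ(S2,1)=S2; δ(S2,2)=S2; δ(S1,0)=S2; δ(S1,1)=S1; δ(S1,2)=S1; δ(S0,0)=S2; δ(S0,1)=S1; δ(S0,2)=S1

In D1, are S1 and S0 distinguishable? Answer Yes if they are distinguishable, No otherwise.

No

Reachable states from the start: {S0,S1,S2}. Unreachable: {S3} — drop them.
P0 = {S2} | {S0,S1}.
The partition is now stable with 2 blocks: {S2} | {S0,S1}.
S1 and S0 lie in the same block of the stable partition, so they are equivalent — no string distinguishes them.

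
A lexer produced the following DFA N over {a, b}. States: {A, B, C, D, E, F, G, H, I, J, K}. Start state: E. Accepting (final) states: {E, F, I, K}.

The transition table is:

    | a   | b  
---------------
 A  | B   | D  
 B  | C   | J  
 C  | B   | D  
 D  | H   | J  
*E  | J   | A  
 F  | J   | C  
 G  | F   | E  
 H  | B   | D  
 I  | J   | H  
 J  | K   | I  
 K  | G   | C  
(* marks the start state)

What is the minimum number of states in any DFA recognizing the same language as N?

Every state is reachable, so we keep all 11.
Initial partition by acceptance: {E,F,I,K} | {A,B,C,D,G,H,J}.
Split {A,B,C,D,G,H,J} by δ(·,a) → {A,B,C,D,H} and {G,J}.
Split {A,B,C,D,H} by δ(·,b) → {A,C,H} and {B,D}.
The partition is now stable with 4 blocks: {E,F,I,K} | {A,C,H} | {G,J} | {B,D}.

4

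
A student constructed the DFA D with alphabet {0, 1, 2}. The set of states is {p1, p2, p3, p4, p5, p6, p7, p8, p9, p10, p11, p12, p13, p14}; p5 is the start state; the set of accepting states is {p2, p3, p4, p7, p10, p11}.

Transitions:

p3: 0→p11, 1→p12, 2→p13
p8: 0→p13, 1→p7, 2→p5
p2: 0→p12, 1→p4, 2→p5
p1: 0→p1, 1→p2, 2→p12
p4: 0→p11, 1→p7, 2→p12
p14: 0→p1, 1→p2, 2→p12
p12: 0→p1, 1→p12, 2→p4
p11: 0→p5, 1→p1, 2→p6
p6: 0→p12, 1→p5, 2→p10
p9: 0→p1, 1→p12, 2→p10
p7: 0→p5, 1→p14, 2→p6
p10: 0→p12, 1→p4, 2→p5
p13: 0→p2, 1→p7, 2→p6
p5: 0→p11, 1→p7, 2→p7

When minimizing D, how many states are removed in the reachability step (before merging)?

4

BFS from p5 reaches {p1, p2, p4, p5, p6, p7, p10, p11, p12, p14}; the 4 state(s) p3, p8, p9, p13 are never visited.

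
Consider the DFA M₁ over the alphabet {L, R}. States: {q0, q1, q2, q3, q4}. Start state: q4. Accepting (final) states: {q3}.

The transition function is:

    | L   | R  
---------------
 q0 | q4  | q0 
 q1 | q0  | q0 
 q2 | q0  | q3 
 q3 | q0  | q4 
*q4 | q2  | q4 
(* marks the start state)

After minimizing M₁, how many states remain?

4

States {q1} cannot be reached from the start state, so discard them.
Initial partition by acceptance: {q3} | {q0,q2,q4}.
Refine {q0,q2,q4} on symbol R: members go to different blocks, giving {q0,q4} and {q2}.
Refine {q0,q4} on symbol L: members go to different blocks, giving {q0} and {q4}.
No further refinement is possible. Final partition (4 blocks): {q3} | {q0} | {q2} | {q4}.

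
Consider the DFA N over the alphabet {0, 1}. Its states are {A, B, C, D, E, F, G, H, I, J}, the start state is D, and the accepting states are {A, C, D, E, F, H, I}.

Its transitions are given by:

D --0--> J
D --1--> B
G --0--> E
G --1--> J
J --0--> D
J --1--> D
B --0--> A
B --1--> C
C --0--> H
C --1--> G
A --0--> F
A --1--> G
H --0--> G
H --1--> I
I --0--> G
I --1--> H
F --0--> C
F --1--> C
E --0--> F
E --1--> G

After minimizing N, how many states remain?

8

P0 = {A,C,D,E,F,H,I} | {B,G,J}.
Split {A,C,D,E,F,H,I} by δ(·,0) → {A,C,E,F} and {D,H,I}.
On input 0, block {A,C,E,F} splits into {A,E,F} and {C}.
Split {A,E,F} by δ(·,0) → {A,E} and {F}.
Refine {B,G,J} on symbol 0: members go to different blocks, giving {B,G} and {J}.
Split {B,G} by δ(·,1) → {B} and {G}.
Split {D,H,I} by δ(·,0) → {H,I} and {D}.
No further refinement is possible. Final partition (8 blocks): {A,E} | {B} | {H,I} | {C} | {F} | {J} | {G} | {D}.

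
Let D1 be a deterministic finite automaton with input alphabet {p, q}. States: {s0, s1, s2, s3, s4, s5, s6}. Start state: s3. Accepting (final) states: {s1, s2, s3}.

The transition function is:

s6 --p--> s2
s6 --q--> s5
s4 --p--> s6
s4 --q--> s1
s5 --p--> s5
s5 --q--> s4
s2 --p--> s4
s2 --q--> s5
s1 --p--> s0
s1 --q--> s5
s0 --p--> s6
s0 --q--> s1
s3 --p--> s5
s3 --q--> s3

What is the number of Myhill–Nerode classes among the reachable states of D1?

Initial partition by acceptance: {s1,s2,s3} | {s0,s4,s5,s6}.
Refine {s1,s2,s3} on symbol q: members go to different blocks, giving {s1,s2} and {s3}.
On input p, block {s0,s4,s5,s6} splits into {s0,s4,s5} and {s6}.
On input p, block {s0,s4,s5} splits into {s0,s4} and {s5}.
Stable partition: {s1,s2} | {s0,s4} | {s3} | {s6} | {s5} — 5 equivalence classes.

5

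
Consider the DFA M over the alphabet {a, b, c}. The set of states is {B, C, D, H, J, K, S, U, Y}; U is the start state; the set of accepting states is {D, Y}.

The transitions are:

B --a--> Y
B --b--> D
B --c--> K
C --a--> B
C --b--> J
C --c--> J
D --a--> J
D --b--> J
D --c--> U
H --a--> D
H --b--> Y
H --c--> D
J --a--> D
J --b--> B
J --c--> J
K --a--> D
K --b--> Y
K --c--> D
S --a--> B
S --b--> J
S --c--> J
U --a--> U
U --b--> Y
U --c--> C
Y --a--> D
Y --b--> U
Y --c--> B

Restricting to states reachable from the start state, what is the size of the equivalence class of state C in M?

Reachable states from the start: {B,C,D,J,K,U,Y}. Unreachable: {H,S} — drop them.
Initial partition by acceptance: {D,Y} | {B,C,J,K,U}.
On input a, block {D,Y} splits into {Y} and {D}.
Split {B,C,J,K,U} by δ(·,a) → {J,K} and {C,U} and {B}.
Split {J,K} by δ(·,b) → {J} and {K}.
Split {C,U} by δ(·,a) → {U} and {C}.
Stable partition: {Y} | {J} | {D} | {U} | {B} | {K} | {C} — 7 equivalence classes.
State C belongs to the block {C}, which has 1 states.

1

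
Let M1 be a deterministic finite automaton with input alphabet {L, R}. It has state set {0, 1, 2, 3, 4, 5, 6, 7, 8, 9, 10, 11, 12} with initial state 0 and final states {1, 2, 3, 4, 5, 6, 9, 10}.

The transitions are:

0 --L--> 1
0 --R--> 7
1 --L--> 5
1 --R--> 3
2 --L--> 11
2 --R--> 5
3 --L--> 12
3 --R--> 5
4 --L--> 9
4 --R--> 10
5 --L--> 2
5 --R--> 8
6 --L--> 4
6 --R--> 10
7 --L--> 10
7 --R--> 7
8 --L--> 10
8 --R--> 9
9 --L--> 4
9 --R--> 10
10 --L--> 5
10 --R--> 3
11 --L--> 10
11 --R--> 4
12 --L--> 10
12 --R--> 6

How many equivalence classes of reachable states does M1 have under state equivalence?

6

P0 = {1,2,3,4,5,6,9,10} | {0,7,8,11,12}.
Refine {1,2,3,4,5,6,9,10} on symbol L: members go to different blocks, giving {1,4,5,6,9,10} and {2,3}.
Refine {1,4,5,6,9,10} on symbol L: members go to different blocks, giving {1,4,6,9,10} and {5}.
Split {1,4,6,9,10} by δ(·,L) → {4,6,9} and {1,10}.
Refine {0,7,8,11,12} on symbol R: members go to different blocks, giving {8,11,12} and {0,7}.
Stable partition: {4,6,9} | {8,11,12} | {2,3} | {5} | {1,10} | {0,7} — 6 equivalence classes.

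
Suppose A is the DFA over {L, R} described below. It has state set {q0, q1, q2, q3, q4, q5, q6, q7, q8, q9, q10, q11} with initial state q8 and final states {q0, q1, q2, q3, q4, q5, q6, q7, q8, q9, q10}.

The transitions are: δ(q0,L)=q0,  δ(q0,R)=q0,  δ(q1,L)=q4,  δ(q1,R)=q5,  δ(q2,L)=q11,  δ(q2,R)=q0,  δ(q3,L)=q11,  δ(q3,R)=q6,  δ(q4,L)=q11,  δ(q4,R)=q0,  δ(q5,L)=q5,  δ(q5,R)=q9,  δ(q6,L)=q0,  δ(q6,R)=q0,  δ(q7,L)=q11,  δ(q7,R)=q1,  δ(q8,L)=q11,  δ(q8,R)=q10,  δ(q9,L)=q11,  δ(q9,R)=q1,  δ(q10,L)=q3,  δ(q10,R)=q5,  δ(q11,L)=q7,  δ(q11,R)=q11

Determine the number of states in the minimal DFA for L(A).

6

Reachable states from the start: {q0,q1,q3,q4,q5,q6,q7,q8,q9,q10,q11}. Unreachable: {q2} — drop them.
Start with accepting vs non-accepting: {q0,q1,q3,q4,q5,q6,q7,q8,q9,q10} | {q11}.
Refine {q0,q1,q3,q4,q5,q6,q7,q8,q9,q10} on symbol L: members go to different blocks, giving {q0,q1,q5,q6,q10} and {q3,q4,q7,q8,q9}.
Split {q0,q1,q5,q6,q10} by δ(·,L) → {q0,q5,q6} and {q1,q10}.
Refine {q0,q5,q6} on symbol R: members go to different blocks, giving {q0,q6} and {q5}.
Split {q3,q4,q7,q8,q9} by δ(·,R) → {q7,q8,q9} and {q3,q4}.
Stable partition: {q0,q6} | {q11} | {q7,q8,q9} | {q1,q10} | {q5} | {q3,q4} — 6 equivalence classes.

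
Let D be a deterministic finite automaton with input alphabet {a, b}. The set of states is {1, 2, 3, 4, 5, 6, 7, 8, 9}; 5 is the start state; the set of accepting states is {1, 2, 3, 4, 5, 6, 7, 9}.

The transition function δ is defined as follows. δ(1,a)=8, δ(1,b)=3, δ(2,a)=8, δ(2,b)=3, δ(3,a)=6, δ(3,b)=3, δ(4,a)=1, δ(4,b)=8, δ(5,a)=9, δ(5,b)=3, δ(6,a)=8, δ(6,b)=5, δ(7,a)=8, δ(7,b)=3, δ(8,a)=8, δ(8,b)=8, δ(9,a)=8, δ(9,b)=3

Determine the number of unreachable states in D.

Starting at 5 and following transitions, the reachable set is {3, 5, 6, 8, 9}. That leaves 1, 2, 4, 7 unreachable — 4 in total.

4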